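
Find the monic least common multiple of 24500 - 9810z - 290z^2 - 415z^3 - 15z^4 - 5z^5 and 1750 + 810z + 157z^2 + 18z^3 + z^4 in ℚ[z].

Euclidean algorithm in ℚ[z]:
  -5z^5 - 15z^4 - 415z^3 - 290z^2 - 9810z + 24500 = (-5z + 75)(z^4 + 18z^3 + 157z^2 + 810z + 1750) + (-980z^3 - 8015z^2 - 61810z - 106750)
  z^4 + 18z^3 + 157z^2 + 810z + 1750 = (-(1/980)z - 55/5488)(-980z^3 - 8015z^2 - 61810z - 106750) + ((10665/784)z^2 + (31995/392)z + 266625/392)
  -980z^3 - 8015z^2 - 61810z - 106750 = (-(153664/2133)z - 334768/2133)((10665/784)z^2 + (31995/392)z + 266625/392) + (0)
Last nonzero remainder: (10665/784)z^2 + (31995/392)z + 266625/392. Dividing through by 10665/784 gives the monic gcd z^2 + 6z + 50.
Then lcm(f, g) = f·g / gcd(f, g); expanding and making the result monic gives the answer.

-171500 + 9870z + 20674z^2 + 5563z^3 + 1159z^4 + 154z^5 + 15z^6 + z^7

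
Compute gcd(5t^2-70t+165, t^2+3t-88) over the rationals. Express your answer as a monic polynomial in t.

By polynomial division,
  5t^2-70t+165 = (5)(t^2+3t-88) + (-85t+605)
  t^2+3t-88 = (-(1/85)t-172/1445)(-85t+605) + (-4620/289)
  -85t+605 = ((4913/924)t-3179/84)(-4620/289) + (0)
The last nonzero remainder is the constant -4620/289, so the polynomials are coprime and gcd = 1.

1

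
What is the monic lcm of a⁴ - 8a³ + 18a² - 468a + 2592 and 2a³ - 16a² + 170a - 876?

Apply the Euclidean algorithm:
  a⁴ - 8a³ + 18a² - 468a + 2592 = ((1/2)a)(2a³ - 16a² + 170a - 876) + (-67a² - 30a + 2592)
  2a³ - 16a² + 170a - 876 = (-(2/67)a + 1132/4489)(-67a² - 30a + 2592) + ((1144418/4489)a - 6866508/4489)
  -67a² - 30a + 2592 = (-(300763/1144418)a - 969624/572209)((1144418/4489)a - 6866508/4489) + (0)
Last nonzero remainder: (1144418/4489)a - 6866508/4489. Dividing through by 1144418/4489 gives the monic gcd a - 6.
Then lcm(f, g) = f·g / gcd(f, g); expanding and making the result monic gives the answer.

a⁶ - 10a⁵ + 107a⁴ - 1088a³ + 4842a² - 39348a + 189216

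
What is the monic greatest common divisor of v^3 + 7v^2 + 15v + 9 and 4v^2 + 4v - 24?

Repeated division with remainder:
  v^3 + 7v^2 + 15v + 9 = ((1/4)v + 3/2)(4v^2 + 4v - 24) + (15v + 45)
  4v^2 + 4v - 24 = ((4/15)v - 8/15)(15v + 45) + (0)
Last nonzero remainder: 15v + 45. Dividing through by 15 gives the monic gcd v + 3.

v + 3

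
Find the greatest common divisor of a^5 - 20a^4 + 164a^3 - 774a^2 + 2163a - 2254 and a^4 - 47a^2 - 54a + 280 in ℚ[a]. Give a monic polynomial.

a^2 - 9a + 14

Euclidean algorithm in ℚ[a]:
  a^5 - 20a^4 + 164a^3 - 774a^2 + 2163a - 2254 = (a - 20)(a^4 - 47a^2 - 54a + 280) + (211a^3 - 1660a^2 + 803a + 3346)
  a^4 - 47a^2 - 54a + 280 = ((1/211)a + 1660/44521)(211a^3 - 1660a^2 + 803a + 3346) + ((493680/44521)a^2 - (4443120/44521)a + 6911520/44521)
  211a^3 - 1660a^2 + 803a + 3346 = ((9393931/493680)a + 10640519/493680)((493680/44521)a^2 - (4443120/44521)a + 6911520/44521) + (0)
Last nonzero remainder: (493680/44521)a^2 - (4443120/44521)a + 6911520/44521. Dividing through by 493680/44521 gives the monic gcd a^2 - 9a + 14.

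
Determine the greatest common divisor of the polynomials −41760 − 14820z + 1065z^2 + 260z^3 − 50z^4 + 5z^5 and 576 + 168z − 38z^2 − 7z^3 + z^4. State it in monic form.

−96 − 44z − z^2 + z^3

Apply the Euclidean algorithm:
  5z^5 − 50z^4 + 260z^3 + 1065z^2 − 14820z − 41760 = (5z − 15)(z^4 − 7z^3 − 38z^2 + 168z + 576) + (345z^3 − 345z^2 − 15180z − 33120)
  z^4 − 7z^3 − 38z^2 + 168z + 576 = ((1/345)z − 2/115)(345z^3 − 345z^2 − 15180z − 33120) + (0)
Last nonzero remainder: 345z^3 − 345z^2 − 15180z − 33120. Dividing through by 345 gives the monic gcd z^3 − z^2 − 44z − 96.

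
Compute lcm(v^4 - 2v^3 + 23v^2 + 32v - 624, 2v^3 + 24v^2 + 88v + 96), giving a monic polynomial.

Repeated division with remainder:
  v^4 - 2v^3 + 23v^2 + 32v - 624 = ((1/2)v - 7)(2v^3 + 24v^2 + 88v + 96) + (147v^2 + 600v + 48)
  2v^3 + 24v^2 + 88v + 96 = ((2/147)v + 776/7203)(147v^2 + 600v + 48) + ((54520/2401)v + 218080/2401)
  147v^2 + 600v + 48 = ((352947/54520)v + 7203/13630)((54520/2401)v + 218080/2401) + (0)
Last nonzero remainder: (54520/2401)v + 218080/2401. Dividing through by 54520/2401 gives the monic gcd v + 4.
Then lcm(f, g) = f·g / gcd(f, g); expanding and making the result monic gives the answer.

v^6 + 6v^5 + 19v^4 + 192v^3 - 92v^2 - 4608v - 7488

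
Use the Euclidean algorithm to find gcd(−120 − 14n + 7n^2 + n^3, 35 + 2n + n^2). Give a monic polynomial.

1

By polynomial division,
  n^3 + 7n^2 − 14n − 120 = (n + 5)(n^2 + 2n + 35) + (−59n − 295)
  n^2 + 2n + 35 = (−(1/59)n + 3/59)(−59n − 295) + (50)
  −59n − 295 = (−(59/50)n − 59/10)(50) + (0)
The last nonzero remainder is the constant 50, so the polynomials are coprime and gcd = 1.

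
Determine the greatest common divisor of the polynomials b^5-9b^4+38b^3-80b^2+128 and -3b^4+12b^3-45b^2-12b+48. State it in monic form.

b^3-3b^2+12b+16

Apply the Euclidean algorithm:
  b^5-9b^4+38b^3-80b^2+128 = (-(1/3)b+5/3)(-3b^4+12b^3-45b^2-12b+48) + (3b^3-9b^2+36b+48)
  -3b^4+12b^3-45b^2-12b+48 = (-b+1)(3b^3-9b^2+36b+48) + (0)
Last nonzero remainder: 3b^3-9b^2+36b+48. Dividing through by 3 gives the monic gcd b^3-3b^2+12b+16.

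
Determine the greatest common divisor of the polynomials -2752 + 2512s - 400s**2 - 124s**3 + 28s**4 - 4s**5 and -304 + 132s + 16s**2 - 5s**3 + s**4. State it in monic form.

Repeated division with remainder:
  -4s**5 + 28s**4 - 124s**3 - 400s**2 + 2512s - 2752 = (-4s + 8)(s**4 - 5s**3 + 16s**2 + 132s - 304) + (-20s**3 + 240s - 320)
  s**4 - 5s**3 + 16s**2 + 132s - 304 = (-(1/20)s + 1/4)(-20s**3 + 240s - 320) + (28s**2 + 56s - 224)
  -20s**3 + 240s - 320 = (-(5/7)s + 10/7)(28s**2 + 56s - 224) + (0)
Last nonzero remainder: 28s**2 + 56s - 224. Dividing through by 28 gives the monic gcd s**2 + 2s - 8.

-8 + 2s + s**2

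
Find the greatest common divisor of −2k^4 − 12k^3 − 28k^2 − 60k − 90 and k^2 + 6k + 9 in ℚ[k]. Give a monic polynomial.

Euclidean algorithm in ℚ[k]:
  −2k^4 − 12k^3 − 28k^2 − 60k − 90 = (−2k^2 − 10)(k^2 + 6k + 9) + (0)
The last nonzero remainder k^2 + 6k + 9 is already monic.

k^2 + 6k + 9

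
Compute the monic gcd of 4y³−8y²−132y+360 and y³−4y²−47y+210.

y−5

Euclidean algorithm in ℚ[y]:
  4y³−8y²−132y+360 = (4)(y³−4y²−47y+210) + (8y²+56y−480)
  y³−4y²−47y+210 = ((1/8)y−11/8)(8y²+56y−480) + (90y−450)
  8y²+56y−480 = ((4/45)y+16/15)(90y−450) + (0)
Last nonzero remainder: 90y−450. Dividing through by 90 gives the monic gcd y−5.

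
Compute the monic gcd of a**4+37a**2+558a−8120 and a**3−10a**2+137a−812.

a**3−10a**2+137a−812

By polynomial division,
  a**4+37a**2+558a−8120 = (a+10)(a**3−10a**2+137a−812) + (0)
The last nonzero remainder a**3−10a**2+137a−812 is already monic.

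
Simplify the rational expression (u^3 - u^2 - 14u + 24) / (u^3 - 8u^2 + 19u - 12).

(u^2 + 2u - 8)/(u^2 - 5u + 4)

Apply the Euclidean algorithm:
  u^3 - u^2 - 14u + 24 = (u^3 - 8u^2 + 19u - 12) + (7u^2 - 33u + 36)
  u^3 - 8u^2 + 19u - 12 = ((1/7)u - 23/49)(7u^2 - 33u + 36) + (-(80/49)u + 240/49)
  7u^2 - 33u + 36 = (-(343/80)u + 147/20)(-(80/49)u + 240/49) + (0)
Last nonzero remainder: -(80/49)u + 240/49. Dividing through by -80/49 gives the monic gcd u - 3.
Cancel u - 3 from numerator and denominator to get the reduced form.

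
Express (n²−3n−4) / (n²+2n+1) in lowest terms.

By polynomial division,
  n²−3n−4 = (n²+2n+1) + (−5n−5)
  n²+2n+1 = (−(1/5)n−1/5)(−5n−5) + (0)
Last nonzero remainder: −5n−5. Dividing through by −5 gives the monic gcd n+1.
Cancel n+1 from numerator and denominator to get the reduced form.

(n−4)/(n+1)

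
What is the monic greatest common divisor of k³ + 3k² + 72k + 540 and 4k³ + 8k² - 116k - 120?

Euclidean algorithm in ℚ[k]:
  k³ + 3k² + 72k + 540 = (1/4)(4k³ + 8k² - 116k - 120) + (k² + 101k + 570)
  4k³ + 8k² - 116k - 120 = (4k - 396)(k² + 101k + 570) + (37600k + 225600)
  k² + 101k + 570 = ((1/37600)k + 19/7520)(37600k + 225600) + (0)
Last nonzero remainder: 37600k + 225600. Dividing through by 37600 gives the monic gcd k + 6.

k + 6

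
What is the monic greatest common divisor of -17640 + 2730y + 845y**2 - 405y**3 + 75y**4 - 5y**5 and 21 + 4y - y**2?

-21 - 4y + y**2

Repeated division with remainder:
  -5y**5 + 75y**4 - 405y**3 + 845y**2 + 2730y - 17640 = (5y**3 - 55y**2 + 290y - 840)(-y**2 + 4y + 21) + (0)
Last nonzero remainder: -y**2 + 4y + 21. Dividing through by -1 gives the monic gcd y**2 - 4y - 21.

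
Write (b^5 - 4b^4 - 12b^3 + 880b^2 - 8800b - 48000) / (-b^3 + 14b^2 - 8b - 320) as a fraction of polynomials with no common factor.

(-b^3 - 2b^2 - 40b - 1200)/(b - 8)

By polynomial division,
  b^5 - 4b^4 - 12b^3 + 880b^2 - 8800b - 48000 = (-b^2 - 10b - 120)(-b^3 + 14b^2 - 8b - 320) + (2160b^2 - 12960b - 86400)
  -b^3 + 14b^2 - 8b - 320 = (-(1/2160)b + 1/270)(2160b^2 - 12960b - 86400) + (0)
Last nonzero remainder: 2160b^2 - 12960b - 86400. Dividing through by 2160 gives the monic gcd b^2 - 6b - 40.
Cancel b^2 - 6b - 40 from numerator and denominator to get the reduced form.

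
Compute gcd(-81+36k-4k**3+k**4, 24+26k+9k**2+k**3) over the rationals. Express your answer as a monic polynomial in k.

3+k

Apply the Euclidean algorithm:
  k**4-4k**3+36k-81 = (k-13)(k**3+9k**2+26k+24) + (91k**2+350k+231)
  k**3+9k**2+26k+24 = ((1/91)k+67/1183)(91k**2+350k+231) + ((615/169)k+1845/169)
  91k**2+350k+231 = ((15379/615)k+13013/615)((615/169)k+1845/169) + (0)
Last nonzero remainder: (615/169)k+1845/169. Dividing through by 615/169 gives the monic gcd k+3.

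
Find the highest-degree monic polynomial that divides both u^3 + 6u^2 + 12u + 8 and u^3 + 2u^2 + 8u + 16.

u + 2

Euclidean algorithm in ℚ[u]:
  u^3 + 6u^2 + 12u + 8 = (u^3 + 2u^2 + 8u + 16) + (4u^2 + 4u - 8)
  u^3 + 2u^2 + 8u + 16 = ((1/4)u + 1/4)(4u^2 + 4u - 8) + (9u + 18)
  4u^2 + 4u - 8 = ((4/9)u - 4/9)(9u + 18) + (0)
Last nonzero remainder: 9u + 18. Dividing through by 9 gives the monic gcd u + 2.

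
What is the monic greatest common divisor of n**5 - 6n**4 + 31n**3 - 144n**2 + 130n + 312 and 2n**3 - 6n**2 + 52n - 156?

Apply the Euclidean algorithm:
  n**5 - 6n**4 + 31n**3 - 144n**2 + 130n + 312 = ((1/2)n**2 - (3/2)n - 2)(2n**3 - 6n**2 + 52n - 156) + (0)
Last nonzero remainder: 2n**3 - 6n**2 + 52n - 156. Dividing through by 2 gives the monic gcd n**3 - 3n**2 + 26n - 78.

n**3 - 3n**2 + 26n - 78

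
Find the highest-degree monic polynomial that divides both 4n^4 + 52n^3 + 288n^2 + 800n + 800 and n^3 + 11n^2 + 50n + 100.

n^3 + 11n^2 + 50n + 100

Euclidean algorithm in ℚ[n]:
  4n^4 + 52n^3 + 288n^2 + 800n + 800 = (4n + 8)(n^3 + 11n^2 + 50n + 100) + (0)
The last nonzero remainder n^3 + 11n^2 + 50n + 100 is already monic.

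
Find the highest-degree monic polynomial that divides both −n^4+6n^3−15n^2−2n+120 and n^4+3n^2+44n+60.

n^3−2n^2+7n+30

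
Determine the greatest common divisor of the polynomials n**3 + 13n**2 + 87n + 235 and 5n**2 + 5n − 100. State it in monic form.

Euclidean algorithm in ℚ[n]:
  n**3 + 13n**2 + 87n + 235 = ((1/5)n + 12/5)(5n**2 + 5n − 100) + (95n + 475)
  5n**2 + 5n − 100 = ((1/19)n − 4/19)(95n + 475) + (0)
Last nonzero remainder: 95n + 475. Dividing through by 95 gives the monic gcd n + 5.

n + 5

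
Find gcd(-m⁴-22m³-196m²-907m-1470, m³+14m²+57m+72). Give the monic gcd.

m+3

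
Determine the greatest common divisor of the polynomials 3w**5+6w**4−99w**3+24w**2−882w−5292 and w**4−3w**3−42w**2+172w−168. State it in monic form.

Repeated division with remainder:
  3w**5+6w**4−99w**3+24w**2−882w−5292 = (3w+15)(w**4−3w**3−42w**2+172w−168) + (72w**3+138w**2−2958w−2772)
  w**4−3w**3−42w**2+172w−168 = ((1/72)w−59/864)(72w**3+138w**2−2958w−2772) + ((1225/144)w**2+(1225/144)w−8575/24)
  72w**3+138w**2−2958w−2772 = ((10368/1225)w+9504/1225)((1225/144)w**2+(1225/144)w−8575/24) + (0)
Last nonzero remainder: (1225/144)w**2+(1225/144)w−8575/24. Dividing through by 1225/144 gives the monic gcd w**2+w−42.

w**2+w−42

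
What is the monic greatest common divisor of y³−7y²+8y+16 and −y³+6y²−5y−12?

y²−3y−4

Euclidean algorithm in ℚ[y]:
  y³−7y²+8y+16 = (−1)(−y³+6y²−5y−12) + (−y²+3y+4)
  −y³+6y²−5y−12 = (y−3)(−y²+3y+4) + (0)
Last nonzero remainder: −y²+3y+4. Dividing through by −1 gives the monic gcd y²−3y−4.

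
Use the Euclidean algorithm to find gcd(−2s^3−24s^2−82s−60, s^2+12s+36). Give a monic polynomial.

s+6

By polynomial division,
  −2s^3−24s^2−82s−60 = (−2s)(s^2+12s+36) + (−10s−60)
  s^2+12s+36 = (−(1/10)s−3/5)(−10s−60) + (0)
Last nonzero remainder: −10s−60. Dividing through by −10 gives the monic gcd s+6.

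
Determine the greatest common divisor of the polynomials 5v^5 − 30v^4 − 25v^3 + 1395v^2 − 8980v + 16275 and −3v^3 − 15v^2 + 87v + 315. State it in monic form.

By polynomial division,
  5v^5 − 30v^4 − 25v^3 + 1395v^2 − 8980v + 16275 = (−(5/3)v^2 + (55/3)v − 395/3)(−3v^3 − 15v^2 + 87v + 315) + (−1650v^2 − 3300v + 57750)
  −3v^3 − 15v^2 + 87v + 315 = ((1/550)v + 3/550)(−1650v^2 − 3300v + 57750) + (0)
Last nonzero remainder: −1650v^2 − 3300v + 57750. Dividing through by −1650 gives the monic gcd v^2 + 2v − 35.

v^2 + 2v − 35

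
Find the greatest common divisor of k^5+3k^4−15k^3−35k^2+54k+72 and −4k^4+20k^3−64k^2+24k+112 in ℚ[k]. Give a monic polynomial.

Repeated division with remainder:
  k^5+3k^4−15k^3−35k^2+54k+72 = (−(1/4)k−2)(−4k^4+20k^3−64k^2+24k+112) + (9k^3−157k^2+130k+296)
  −4k^4+20k^3−64k^2+24k+112 = (−(4/9)k−448/81)(9k^3−157k^2+130k+296) + (−(70840/81)k^2+(70840/81)k+141680/81)
  9k^3−157k^2+130k+296 = (−(729/70840)k+2997/17710)(−(70840/81)k^2+(70840/81)k+141680/81) + (0)
Last nonzero remainder: −(70840/81)k^2+(70840/81)k+141680/81. Dividing through by −70840/81 gives the monic gcd k^2−k−2.

k^2−k−2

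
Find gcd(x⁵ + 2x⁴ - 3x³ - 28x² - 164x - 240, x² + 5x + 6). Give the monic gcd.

x² + 5x + 6

Repeated division with remainder:
  x⁵ + 2x⁴ - 3x³ - 28x² - 164x - 240 = (x³ - 3x² + 6x - 40)(x² + 5x + 6) + (0)
The last nonzero remainder x² + 5x + 6 is already monic.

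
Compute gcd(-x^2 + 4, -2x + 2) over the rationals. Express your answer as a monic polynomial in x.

1

By polynomial division,
  -x^2 + 4 = ((1/2)x + 1/2)(-2x + 2) + (3)
  -2x + 2 = (-(2/3)x + 2/3)(3) + (0)
The last nonzero remainder is the constant 3, so the polynomials are coprime and gcd = 1.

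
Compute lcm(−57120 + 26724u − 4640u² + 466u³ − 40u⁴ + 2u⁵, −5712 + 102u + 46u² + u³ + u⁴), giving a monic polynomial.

Euclidean algorithm in ℚ[u]:
  2u⁵ − 40u⁴ + 466u³ − 4640u² + 26724u − 57120 = (2u − 42)(u⁴ + u³ + 46u² + 102u − 5712) + (416u³ − 2912u² + 42432u − 297024)
  u⁴ + u³ + 46u² + 102u − 5712 = ((1/416)u + 1/52)(416u³ − 2912u² + 42432u − 297024) + (0)
Last nonzero remainder: 416u³ − 2912u² + 42432u − 297024. Dividing through by 416 gives the monic gcd u³ − 7u² + 102u − 714.
Then lcm(f, g) = f·g / gcd(f, g); expanding and making the result monic gives the answer.

−228480 + 78336u − 5198u² − 456u³ + 73u⁴ − 12u⁵ + u⁶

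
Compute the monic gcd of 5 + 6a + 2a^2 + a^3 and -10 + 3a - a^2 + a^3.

5 + a + a^2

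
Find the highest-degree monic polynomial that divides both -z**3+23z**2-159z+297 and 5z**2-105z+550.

z-11

By polynomial division,
  -z**3+23z**2-159z+297 = (-(1/5)z+2/5)(5z**2-105z+550) + (-7z+77)
  5z**2-105z+550 = (-(5/7)z+50/7)(-7z+77) + (0)
Last nonzero remainder: -7z+77. Dividing through by -7 gives the monic gcd z-11.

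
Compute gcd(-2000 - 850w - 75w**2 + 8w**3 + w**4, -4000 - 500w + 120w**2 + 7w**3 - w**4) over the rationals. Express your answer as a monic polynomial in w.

-400 - 90w + 3w**2 + w**3

Euclidean algorithm in ℚ[w]:
  w**4 + 8w**3 - 75w**2 - 850w - 2000 = (-1)(-w**4 + 7w**3 + 120w**2 - 500w - 4000) + (15w**3 + 45w**2 - 1350w - 6000)
  -w**4 + 7w**3 + 120w**2 - 500w - 4000 = (-(1/15)w + 2/3)(15w**3 + 45w**2 - 1350w - 6000) + (0)
Last nonzero remainder: 15w**3 + 45w**2 - 1350w - 6000. Dividing through by 15 gives the monic gcd w**3 + 3w**2 - 90w - 400.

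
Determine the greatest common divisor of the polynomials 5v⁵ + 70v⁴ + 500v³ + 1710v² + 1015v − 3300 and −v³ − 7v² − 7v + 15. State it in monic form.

Repeated division with remainder:
  5v⁵ + 70v⁴ + 500v³ + 1710v² + 1015v − 3300 = (−5v² − 35v − 220)(−v³ − 7v² − 7v + 15) + (0)
Last nonzero remainder: −v³ − 7v² − 7v + 15. Dividing through by −1 gives the monic gcd v³ + 7v² + 7v − 15.

v³ + 7v² + 7v − 15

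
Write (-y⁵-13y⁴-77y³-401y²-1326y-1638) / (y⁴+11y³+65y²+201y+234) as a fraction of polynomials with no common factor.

(-y³-7y²-26y-182)/(y²+5y+26)

Euclidean algorithm in ℚ[y]:
  -y⁵-13y⁴-77y³-401y²-1326y-1638 = (-y-2)(y⁴+11y³+65y²+201y+234) + (10y³-70y²-690y-1170)
  y⁴+11y³+65y²+201y+234 = ((1/10)y+9/5)(10y³-70y²-690y-1170) + (260y²+1560y+2340)
  10y³-70y²-690y-1170 = ((1/26)y-1/2)(260y²+1560y+2340) + (0)
Last nonzero remainder: 260y²+1560y+2340. Dividing through by 260 gives the monic gcd y²+6y+9.
Cancel y²+6y+9 from numerator and denominator to get the reduced form.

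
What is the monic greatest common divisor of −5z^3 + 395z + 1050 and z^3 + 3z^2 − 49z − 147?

z^2 + 10z + 21

Repeated division with remainder:
  −5z^3 + 395z + 1050 = (−5)(z^3 + 3z^2 − 49z − 147) + (15z^2 + 150z + 315)
  z^3 + 3z^2 − 49z − 147 = ((1/15)z − 7/15)(15z^2 + 150z + 315) + (0)
Last nonzero remainder: 15z^2 + 150z + 315. Dividing through by 15 gives the monic gcd z^2 + 10z + 21.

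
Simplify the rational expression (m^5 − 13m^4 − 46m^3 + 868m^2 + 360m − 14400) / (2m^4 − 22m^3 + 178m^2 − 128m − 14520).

By polynomial division,
  m^5 − 13m^4 − 46m^3 + 868m^2 + 360m − 14400 = ((1/2)m − 1)(2m^4 − 22m^3 + 178m^2 − 128m − 14520) + (−157m^3 + 1110m^2 + 7492m − 28920)
  2m^4 − 22m^3 + 178m^2 − 128m − 14520 = (−(2/157)m + 1234/24649)(−157m^3 + 1110m^2 + 7492m − 28920) + ((5370270/24649)m^2 − (21481080/24649)m − 322216200/24649)
  −157m^3 + 1110m^2 + 7492m − 28920 = (−(3869893/5370270)m + 5940409/2685135)((5370270/24649)m^2 − (21481080/24649)m − 322216200/24649) + (0)
Last nonzero remainder: (5370270/24649)m^2 − (21481080/24649)m − 322216200/24649. Dividing through by 5370270/24649 gives the monic gcd m^2 − 4m − 60.
Cancel m^2 − 4m − 60 from numerator and denominator to get the reduced form.

(m^3 − 9m^2 − 22m + 240)/(2m^2 − 14m + 242)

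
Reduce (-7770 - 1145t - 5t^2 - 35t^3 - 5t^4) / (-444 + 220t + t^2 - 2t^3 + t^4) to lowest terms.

Repeated division with remainder:
  -5t^4 - 35t^3 - 5t^2 - 1145t - 7770 = (-5)(t^4 - 2t^3 + t^2 + 220t - 444) + (-45t^3 - 45t - 9990)
  t^4 - 2t^3 + t^2 + 220t - 444 = (-(1/45)t + 2/45)(-45t^3 - 45t - 9990) + (0)
Last nonzero remainder: -45t^3 - 45t - 9990. Dividing through by -45 gives the monic gcd t^3 + t + 222.
Cancel t^3 + t + 222 from numerator and denominator to get the reduced form.

(-35 - 5t)/(-2 + t)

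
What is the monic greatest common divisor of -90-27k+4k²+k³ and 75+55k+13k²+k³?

3+k

By polynomial division,
  k³+4k²-27k-90 = (k³+13k²+55k+75) + (-9k²-82k-165)
  k³+13k²+55k+75 = (-(1/9)k-35/81)(-9k²-82k-165) + ((100/81)k+100/27)
  -9k²-82k-165 = (-(729/100)k-891/20)((100/81)k+100/27) + (0)
Last nonzero remainder: (100/81)k+100/27. Dividing through by 100/81 gives the monic gcd k+3.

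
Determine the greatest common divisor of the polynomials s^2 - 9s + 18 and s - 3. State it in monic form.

s - 3

Repeated division with remainder:
  s^2 - 9s + 18 = (s - 6)(s - 3) + (0)
The last nonzero remainder s - 3 is already monic.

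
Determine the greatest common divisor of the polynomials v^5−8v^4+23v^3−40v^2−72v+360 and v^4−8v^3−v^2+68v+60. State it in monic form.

By polynomial division,
  v^5−8v^4+23v^3−40v^2−72v+360 = (v)(v^4−8v^3−v^2+68v+60) + (24v^3−108v^2−132v+360)
  v^4−8v^3−v^2+68v+60 = ((1/24)v−7/48)(24v^3−108v^2−132v+360) + (−(45/4)v^2+(135/4)v+225/2)
  24v^3−108v^2−132v+360 = (−(32/15)v+16/5)(−(45/4)v^2+(135/4)v+225/2) + (0)
Last nonzero remainder: −(45/4)v^2+(135/4)v+225/2. Dividing through by −45/4 gives the monic gcd v^2−3v−10.

v^2−3v−10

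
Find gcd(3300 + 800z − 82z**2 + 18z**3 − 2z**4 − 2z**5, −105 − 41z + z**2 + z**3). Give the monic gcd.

Apply the Euclidean algorithm:
  −2z**5 − 2z**4 + 18z**3 − 82z**2 + 800z + 3300 = (−2z**2 − 64)(z**3 + z**2 − 41z − 105) + (−228z**2 − 1824z − 3420)
  z**3 + z**2 − 41z − 105 = (−(1/228)z + 7/228)(−228z**2 − 1824z − 3420) + (0)
Last nonzero remainder: −228z**2 − 1824z − 3420. Dividing through by −228 gives the monic gcd z**2 + 8z + 15.

15 + 8z + z**2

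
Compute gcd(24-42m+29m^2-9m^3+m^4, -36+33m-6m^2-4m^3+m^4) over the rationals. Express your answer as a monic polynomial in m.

-12+15m-7m^2+m^3

Repeated division with remainder:
  m^4-9m^3+29m^2-42m+24 = (m^4-4m^3-6m^2+33m-36) + (-5m^3+35m^2-75m+60)
  m^4-4m^3-6m^2+33m-36 = (-(1/5)m-3/5)(-5m^3+35m^2-75m+60) + (0)
Last nonzero remainder: -5m^3+35m^2-75m+60. Dividing through by -5 gives the monic gcd m^3-7m^2+15m-12.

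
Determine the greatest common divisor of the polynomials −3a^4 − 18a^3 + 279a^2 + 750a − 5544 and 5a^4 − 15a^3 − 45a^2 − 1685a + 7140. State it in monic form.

Repeated division with remainder:
  −3a^4 − 18a^3 + 279a^2 + 750a − 5544 = (−3/5)(5a^4 − 15a^3 − 45a^2 − 1685a + 7140) + (−27a^3 + 252a^2 − 261a − 1260)
  5a^4 − 15a^3 − 45a^2 − 1685a + 7140 = (−(5/27)a − 95/81)(−27a^3 + 252a^2 − 261a − 1260) + ((1820/9)a^2 − (20020/9)a + 50960/9)
  −27a^3 + 252a^2 − 261a − 1260 = (−(243/1820)a − 81/364)((1820/9)a^2 − (20020/9)a + 50960/9) + (0)
Last nonzero remainder: (1820/9)a^2 − (20020/9)a + 50960/9. Dividing through by 1820/9 gives the monic gcd a^2 − 11a + 28.

a^2 − 11a + 28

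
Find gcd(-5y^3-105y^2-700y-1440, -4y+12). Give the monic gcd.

1

Apply the Euclidean algorithm:
  -5y^3-105y^2-700y-1440 = ((5/4)y^2+30y+265)(-4y+12) + (-4620)
  -4y+12 = ((1/1155)y-1/385)(-4620) + (0)
The last nonzero remainder is the constant -4620, so the polynomials are coprime and gcd = 1.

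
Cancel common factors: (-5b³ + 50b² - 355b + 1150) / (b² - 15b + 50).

(-5b² + 25b - 230)/(b - 10)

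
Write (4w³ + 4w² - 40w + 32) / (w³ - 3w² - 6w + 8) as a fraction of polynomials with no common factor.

(4w² + 8w - 32)/(w² - 2w - 8)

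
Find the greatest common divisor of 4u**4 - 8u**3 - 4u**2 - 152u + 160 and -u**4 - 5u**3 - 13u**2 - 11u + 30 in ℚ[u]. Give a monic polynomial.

Apply the Euclidean algorithm:
  4u**4 - 8u**3 - 4u**2 - 152u + 160 = (-4)(-u**4 - 5u**3 - 13u**2 - 11u + 30) + (-28u**3 - 56u**2 - 196u + 280)
  -u**4 - 5u**3 - 13u**2 - 11u + 30 = ((1/28)u + 3/28)(-28u**3 - 56u**2 - 196u + 280) + (0)
Last nonzero remainder: -28u**3 - 56u**2 - 196u + 280. Dividing through by -28 gives the monic gcd u**3 + 2u**2 + 7u - 10.

u**3 + 2u**2 + 7u - 10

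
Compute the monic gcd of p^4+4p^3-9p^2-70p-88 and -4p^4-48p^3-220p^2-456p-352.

Apply the Euclidean algorithm:
  p^4+4p^3-9p^2-70p-88 = (-1/4)(-4p^4-48p^3-220p^2-456p-352) + (-8p^3-64p^2-184p-176)
  -4p^4-48p^3-220p^2-456p-352 = ((1/2)p+2)(-8p^3-64p^2-184p-176) + (0)
Last nonzero remainder: -8p^3-64p^2-184p-176. Dividing through by -8 gives the monic gcd p^3+8p^2+23p+22.

p^3+8p^2+23p+22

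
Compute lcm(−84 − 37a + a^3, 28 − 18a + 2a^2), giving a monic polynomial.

168 − 10a − 37a^2 − 2a^3 + a^4

Repeated division with remainder:
  a^3 − 37a − 84 = ((1/2)a + 9/2)(2a^2 − 18a + 28) + (30a − 210)
  2a^2 − 18a + 28 = ((1/15)a − 2/15)(30a − 210) + (0)
Last nonzero remainder: 30a − 210. Dividing through by 30 gives the monic gcd a − 7.
Then lcm(f, g) = f·g / gcd(f, g); expanding and making the result monic gives the answer.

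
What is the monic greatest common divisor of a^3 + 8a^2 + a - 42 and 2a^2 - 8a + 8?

By polynomial division,
  a^3 + 8a^2 + a - 42 = ((1/2)a + 6)(2a^2 - 8a + 8) + (45a - 90)
  2a^2 - 8a + 8 = ((2/45)a - 4/45)(45a - 90) + (0)
Last nonzero remainder: 45a - 90. Dividing through by 45 gives the monic gcd a - 2.

a - 2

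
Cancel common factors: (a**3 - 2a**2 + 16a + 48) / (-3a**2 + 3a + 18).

Apply the Euclidean algorithm:
  a**3 - 2a**2 + 16a + 48 = (-(1/3)a + 1/3)(-3a**2 + 3a + 18) + (21a + 42)
  -3a**2 + 3a + 18 = (-(1/7)a + 3/7)(21a + 42) + (0)
Last nonzero remainder: 21a + 42. Dividing through by 21 gives the monic gcd a + 2.
Cancel a + 2 from numerator and denominator to get the reduced form.

(-a**2 + 4a - 24)/(3a - 9)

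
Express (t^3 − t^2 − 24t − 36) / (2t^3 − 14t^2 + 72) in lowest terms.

(t + 3)/(2t − 6)

Euclidean algorithm in ℚ[t]:
  t^3 − t^2 − 24t − 36 = (1/2)(2t^3 − 14t^2 + 72) + (6t^2 − 24t − 72)
  2t^3 − 14t^2 + 72 = ((1/3)t − 1)(6t^2 − 24t − 72) + (0)
Last nonzero remainder: 6t^2 − 24t − 72. Dividing through by 6 gives the monic gcd t^2 − 4t − 12.
Cancel t^2 − 4t − 12 from numerator and denominator to get the reduced form.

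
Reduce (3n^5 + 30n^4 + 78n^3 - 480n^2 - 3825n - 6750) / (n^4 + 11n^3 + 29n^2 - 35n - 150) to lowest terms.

(3n^3 + 6n^2 - 15n - 450)/(n^2 + 3n - 10)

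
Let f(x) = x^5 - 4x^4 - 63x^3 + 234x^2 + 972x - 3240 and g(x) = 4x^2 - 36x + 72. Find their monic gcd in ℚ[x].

By polynomial division,
  x^5 - 4x^4 - 63x^3 + 234x^2 + 972x - 3240 = ((1/4)x^3 + (5/4)x^2 - 9x - 45)(4x^2 - 36x + 72) + (0)
Last nonzero remainder: 4x^2 - 36x + 72. Dividing through by 4 gives the monic gcd x^2 - 9x + 18.

x^2 - 9x + 18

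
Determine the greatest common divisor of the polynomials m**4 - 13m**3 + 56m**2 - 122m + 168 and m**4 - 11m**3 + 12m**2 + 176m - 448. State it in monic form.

Apply the Euclidean algorithm:
  m**4 - 13m**3 + 56m**2 - 122m + 168 = (m**4 - 11m**3 + 12m**2 + 176m - 448) + (-2m**3 + 44m**2 - 298m + 616)
  m**4 - 11m**3 + 12m**2 + 176m - 448 = (-(1/2)m - 11/2)(-2m**3 + 44m**2 - 298m + 616) + (105m**2 - 1155m + 2940)
  -2m**3 + 44m**2 - 298m + 616 = (-(2/105)m + 22/105)(105m**2 - 1155m + 2940) + (0)
Last nonzero remainder: 105m**2 - 1155m + 2940. Dividing through by 105 gives the monic gcd m**2 - 11m + 28.

m**2 - 11m + 28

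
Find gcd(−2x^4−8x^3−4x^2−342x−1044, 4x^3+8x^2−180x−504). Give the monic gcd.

Repeated division with remainder:
  −2x^4−8x^3−4x^2−342x−1044 = (−(1/2)x−1)(4x^3+8x^2−180x−504) + (−86x^2−774x−1548)
  4x^3+8x^2−180x−504 = (−(2/43)x+14/43)(−86x^2−774x−1548) + (0)
Last nonzero remainder: −86x^2−774x−1548. Dividing through by −86 gives the monic gcd x^2+9x+18.

x^2+9x+18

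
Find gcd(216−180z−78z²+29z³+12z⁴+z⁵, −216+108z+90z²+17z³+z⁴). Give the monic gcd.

−36+24z+11z²+z³

By polynomial division,
  z⁵+12z⁴+29z³−78z²−180z+216 = (z−5)(z⁴+17z³+90z²+108z−216) + (24z³+264z²+576z−864)
  z⁴+17z³+90z²+108z−216 = ((1/24)z+1/4)(24z³+264z²+576z−864) + (0)
Last nonzero remainder: 24z³+264z²+576z−864. Dividing through by 24 gives the monic gcd z³+11z²+24z−36.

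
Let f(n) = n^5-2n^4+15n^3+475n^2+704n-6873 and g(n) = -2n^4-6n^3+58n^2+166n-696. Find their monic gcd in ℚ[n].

n^3+7n^2-n-87

Euclidean algorithm in ℚ[n]:
  n^5-2n^4+15n^3+475n^2+704n-6873 = (-(1/2)n+5/2)(-2n^4-6n^3+58n^2+166n-696) + (59n^3+413n^2-59n-5133)
  -2n^4-6n^3+58n^2+166n-696 = (-(2/59)n+8/59)(59n^3+413n^2-59n-5133) + (0)
Last nonzero remainder: 59n^3+413n^2-59n-5133. Dividing through by 59 gives the monic gcd n^3+7n^2-n-87.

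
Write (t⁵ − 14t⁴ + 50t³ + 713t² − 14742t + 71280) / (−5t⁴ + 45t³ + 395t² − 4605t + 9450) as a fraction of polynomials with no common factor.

Repeated division with remainder:
  t⁵ − 14t⁴ + 50t³ + 713t² − 14742t + 71280 = (−(1/5)t + 1)(−5t⁴ + 45t³ + 395t² − 4605t + 9450) + (84t³ − 603t² − 8247t + 61830)
  −5t⁴ + 45t³ + 395t² − 4605t + 9450 = (−(5/84)t + 85/784)(84t³ − 603t² − 8247t + 61830) + (−(23925/784)t² − (23925/784)t + 1076625/392)
  84t³ − 603t² − 8247t + 61830 = (−(21952/7975)t + 179536/7975)(−(23925/784)t² − (23925/784)t + 1076625/392) + (0)
Last nonzero remainder: −(23925/784)t² − (23925/784)t + 1076625/392. Dividing through by −23925/784 gives the monic gcd t² + t − 90.
Cancel t² + t − 90 from numerator and denominator to get the reduced form.

(−t³ + 15t² − 155t + 792)/(5t² − 50t + 105)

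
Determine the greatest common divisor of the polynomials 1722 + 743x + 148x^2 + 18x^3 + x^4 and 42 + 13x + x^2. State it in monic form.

By polynomial division,
  x^4 + 18x^3 + 148x^2 + 743x + 1722 = (x^2 + 5x + 41)(x^2 + 13x + 42) + (0)
The last nonzero remainder x^2 + 13x + 42 is already monic.

42 + 13x + x^2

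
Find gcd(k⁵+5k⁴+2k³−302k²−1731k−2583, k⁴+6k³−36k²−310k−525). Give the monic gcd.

By polynomial division,
  k⁵+5k⁴+2k³−302k²−1731k−2583 = (k−1)(k⁴+6k³−36k²−310k−525) + (44k³−28k²−1516k−3108)
  k⁴+6k³−36k²−310k−525 = ((1/44)k+73/484)(44k³−28k²−1516k−3108) + ((324/121)k²−(1296/121)k−6804/121)
  44k³−28k²−1516k−3108 = ((1331/81)k+4477/81)((324/121)k²−(1296/121)k−6804/121) + (0)
Last nonzero remainder: (324/121)k²−(1296/121)k−6804/121. Dividing through by 324/121 gives the monic gcd k²−4k−21.

k²−4k−21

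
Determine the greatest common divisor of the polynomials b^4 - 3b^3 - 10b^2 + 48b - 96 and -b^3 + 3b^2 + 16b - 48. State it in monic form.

b^2 - 16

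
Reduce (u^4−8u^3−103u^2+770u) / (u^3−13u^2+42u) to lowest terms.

(u^2−u−110)/(u−6)

Apply the Euclidean algorithm:
  u^4−8u^3−103u^2+770u = (u+5)(u^3−13u^2+42u) + (−80u^2+560u)
  u^3−13u^2+42u = (−(1/80)u+3/40)(−80u^2+560u) + (0)
Last nonzero remainder: −80u^2+560u. Dividing through by −80 gives the monic gcd u^2−7u.
Cancel u^2−7u from numerator and denominator to get the reduced form.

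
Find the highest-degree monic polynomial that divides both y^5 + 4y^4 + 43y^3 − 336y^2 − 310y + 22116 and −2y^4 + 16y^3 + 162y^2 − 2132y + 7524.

y^2 − 10y + 38

Apply the Euclidean algorithm:
  y^5 + 4y^4 + 43y^3 − 336y^2 − 310y + 22116 = (−(1/2)y − 6)(−2y^4 + 16y^3 + 162y^2 − 2132y + 7524) + (220y^3 − 430y^2 − 9340y + 67260)
  −2y^4 + 16y^3 + 162y^2 − 2132y + 7524 = (−(1/110)y + 133/2420)(220y^3 − 430y^2 − 9340y + 67260) + ((24375/242)y^2 − (121875/121)y + 463125/121)
  220y^3 − 430y^2 − 9340y + 67260 = ((10648/4875)y + 28556/1625)((24375/242)y^2 − (121875/121)y + 463125/121) + (0)
Last nonzero remainder: (24375/242)y^2 − (121875/121)y + 463125/121. Dividing through by 24375/242 gives the monic gcd y^2 − 10y + 38.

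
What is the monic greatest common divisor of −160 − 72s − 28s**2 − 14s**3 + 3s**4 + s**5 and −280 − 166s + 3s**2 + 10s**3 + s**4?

−40 − 18s + 3s**2 + s**3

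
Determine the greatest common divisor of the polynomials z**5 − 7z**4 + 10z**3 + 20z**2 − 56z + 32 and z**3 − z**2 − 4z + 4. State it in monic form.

z**3 − z**2 − 4z + 4

Repeated division with remainder:
  z**5 − 7z**4 + 10z**3 + 20z**2 − 56z + 32 = (z**2 − 6z + 8)(z**3 − z**2 − 4z + 4) + (0)
The last nonzero remainder z**3 − z**2 − 4z + 4 is already monic.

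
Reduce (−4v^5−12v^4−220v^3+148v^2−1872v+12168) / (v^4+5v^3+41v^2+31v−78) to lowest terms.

By polynomial division,
  −4v^5−12v^4−220v^3+148v^2−1872v+12168 = (−4v+8)(v^4+5v^3+41v^2+31v−78) + (−96v^3−56v^2−2432v+12792)
  v^4+5v^3+41v^2+31v−78 = (−(1/96)v−53/1152)(−96v^3−56v^2−2432v+12792) + ((1885/144)v^2+(1885/36)v+24505/48)
  −96v^3−56v^2−2432v+12792 = (−(13824/1885)v+47232/1885)((1885/144)v^2+(1885/36)v+24505/48) + (0)
Last nonzero remainder: (1885/144)v^2+(1885/36)v+24505/48. Dividing through by 1885/144 gives the monic gcd v^2+4v+39.
Cancel v^2+4v+39 from numerator and denominator to get the reduced form.

(−4v^3+4v^2−80v+312)/(v^2+v−2)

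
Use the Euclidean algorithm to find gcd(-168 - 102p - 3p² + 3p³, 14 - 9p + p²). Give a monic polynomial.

-7 + p

By polynomial division,
  3p³ - 3p² - 102p - 168 = (3p + 24)(p² - 9p + 14) + (72p - 504)
  p² - 9p + 14 = ((1/72)p - 1/36)(72p - 504) + (0)
Last nonzero remainder: 72p - 504. Dividing through by 72 gives the monic gcd p - 7.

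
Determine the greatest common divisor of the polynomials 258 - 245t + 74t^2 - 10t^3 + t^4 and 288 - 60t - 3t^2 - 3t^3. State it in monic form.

Apply the Euclidean algorithm:
  t^4 - 10t^3 + 74t^2 - 245t + 258 = (-(1/3)t + 11/3)(-3t^3 - 3t^2 - 60t + 288) + (65t^2 + 71t - 798)
  -3t^3 - 3t^2 - 60t + 288 = (-(3/65)t + 18/4225)(65t^2 + 71t - 798) + (-(410388/4225)t + 1231164/4225)
  65t^2 + 71t - 798 = (-(274625/410388)t - 561925/205194)(-(410388/4225)t + 1231164/4225) + (0)
Last nonzero remainder: -(410388/4225)t + 1231164/4225. Dividing through by -410388/4225 gives the monic gcd t - 3.

-3 + t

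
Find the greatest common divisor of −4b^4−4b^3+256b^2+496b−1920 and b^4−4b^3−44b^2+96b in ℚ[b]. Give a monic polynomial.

By polynomial division,
  −4b^4−4b^3+256b^2+496b−1920 = (−4)(b^4−4b^3−44b^2+96b) + (−20b^3+80b^2+880b−1920)
  b^4−4b^3−44b^2+96b = (−(1/20)b)(−20b^3+80b^2+880b−1920) + (0)
Last nonzero remainder: −20b^3+80b^2+880b−1920. Dividing through by −20 gives the monic gcd b^3−4b^2−44b+96.

b^3−4b^2−44b+96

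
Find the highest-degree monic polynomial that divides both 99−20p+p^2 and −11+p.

−11+p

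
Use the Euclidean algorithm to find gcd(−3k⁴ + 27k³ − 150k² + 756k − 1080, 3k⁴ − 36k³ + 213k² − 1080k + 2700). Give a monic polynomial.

Repeated division with remainder:
  −3k⁴ + 27k³ − 150k² + 756k − 1080 = (−1)(3k⁴ − 36k³ + 213k² − 1080k + 2700) + (−9k³ + 63k² − 324k + 1620)
  3k⁴ − 36k³ + 213k² − 1080k + 2700 = (−(1/3)k + 5/3)(−9k³ + 63k² − 324k + 1620) + (0)
Last nonzero remainder: −9k³ + 63k² − 324k + 1620. Dividing through by −9 gives the monic gcd k³ − 7k² + 36k − 180.

k³ − 7k² + 36k − 180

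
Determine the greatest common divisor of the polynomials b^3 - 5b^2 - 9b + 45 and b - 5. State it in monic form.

Apply the Euclidean algorithm:
  b^3 - 5b^2 - 9b + 45 = (b^2 - 9)(b - 5) + (0)
The last nonzero remainder b - 5 is already monic.

b - 5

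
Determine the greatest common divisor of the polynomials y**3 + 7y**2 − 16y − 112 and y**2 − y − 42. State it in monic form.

1

Repeated division with remainder:
  y**3 + 7y**2 − 16y − 112 = (y + 8)(y**2 − y − 42) + (34y + 224)
  y**2 − y − 42 = ((1/34)y − 129/578)(34y + 224) + (2310/289)
  34y + 224 = ((4913/1155)y + 4624/165)(2310/289) + (0)
The last nonzero remainder is the constant 2310/289, so the polynomials are coprime and gcd = 1.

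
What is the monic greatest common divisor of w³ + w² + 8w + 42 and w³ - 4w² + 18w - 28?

w² - 2w + 14

Apply the Euclidean algorithm:
  w³ + w² + 8w + 42 = (w³ - 4w² + 18w - 28) + (5w² - 10w + 70)
  w³ - 4w² + 18w - 28 = ((1/5)w - 2/5)(5w² - 10w + 70) + (0)
Last nonzero remainder: 5w² - 10w + 70. Dividing through by 5 gives the monic gcd w² - 2w + 14.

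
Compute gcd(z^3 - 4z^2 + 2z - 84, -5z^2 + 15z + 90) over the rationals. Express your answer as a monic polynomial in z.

z - 6

By polynomial division,
  z^3 - 4z^2 + 2z - 84 = (-(1/5)z + 1/5)(-5z^2 + 15z + 90) + (17z - 102)
  -5z^2 + 15z + 90 = (-(5/17)z - 15/17)(17z - 102) + (0)
Last nonzero remainder: 17z - 102. Dividing through by 17 gives the monic gcd z - 6.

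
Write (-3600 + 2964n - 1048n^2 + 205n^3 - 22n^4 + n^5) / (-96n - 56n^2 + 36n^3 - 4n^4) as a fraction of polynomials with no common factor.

(150 - 61n + 12n^2 - n^3)/(4n + 4n^2)

Euclidean algorithm in ℚ[n]:
  n^5 - 22n^4 + 205n^3 - 1048n^2 + 2964n - 3600 = (-(1/4)n + 13/4)(-4n^4 + 36n^3 - 56n^2 - 96n) + (74n^3 - 890n^2 + 3276n - 3600)
  -4n^4 + 36n^3 - 56n^2 - 96n = (-(2/37)n - 224/1369)(74n^3 - 890n^2 + 3276n - 3600) + (-(33600/1369)n^2 + (336000/1369)n - 806400/1369)
  74n^3 - 890n^2 + 3276n - 3600 = (-(50653/16800)n + 1369/224)(-(33600/1369)n^2 + (336000/1369)n - 806400/1369) + (0)
Last nonzero remainder: -(33600/1369)n^2 + (336000/1369)n - 806400/1369. Dividing through by -33600/1369 gives the monic gcd n^2 - 10n + 24.
Cancel n^2 - 10n + 24 from numerator and denominator to get the reduced form.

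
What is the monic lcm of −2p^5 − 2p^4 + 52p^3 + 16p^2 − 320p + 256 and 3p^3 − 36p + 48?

p^6 − p^5 − 28p^4 + 44p^3 + 176p^2 − 448p + 256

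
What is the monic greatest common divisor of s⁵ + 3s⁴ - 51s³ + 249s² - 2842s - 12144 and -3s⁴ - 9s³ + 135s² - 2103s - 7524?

s² + 14s + 33

Euclidean algorithm in ℚ[s]:
  s⁵ + 3s⁴ - 51s³ + 249s² - 2842s - 12144 = (-(1/3)s)(-3s⁴ - 9s³ + 135s² - 2103s - 7524) + (-6s³ - 452s² - 5350s - 12144)
  -3s⁴ - 9s³ + 135s² - 2103s - 7524 = ((1/2)s - 217/6)(-6s³ - 452s² - 5350s - 12144) + (-(40612/3)s² - (568568/3)s - 446732)
  -6s³ - 452s² - 5350s - 12144 = ((9/20306)s + 276/10153)(-(40612/3)s² - (568568/3)s - 446732) + (0)
Last nonzero remainder: -(40612/3)s² - (568568/3)s - 446732. Dividing through by -40612/3 gives the monic gcd s² + 14s + 33.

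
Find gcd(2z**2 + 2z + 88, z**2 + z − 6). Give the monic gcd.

1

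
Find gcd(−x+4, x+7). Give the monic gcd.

1

Euclidean algorithm in ℚ[x]:
  −x+4 = (−1)(x+7) + (11)
  x+7 = ((1/11)x+7/11)(11) + (0)
The last nonzero remainder is the constant 11, so the polynomials are coprime and gcd = 1.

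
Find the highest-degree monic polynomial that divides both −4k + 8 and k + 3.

1

Apply the Euclidean algorithm:
  −4k + 8 = (−4)(k + 3) + (20)
  k + 3 = ((1/20)k + 3/20)(20) + (0)
The last nonzero remainder is the constant 20, so the polynomials are coprime and gcd = 1.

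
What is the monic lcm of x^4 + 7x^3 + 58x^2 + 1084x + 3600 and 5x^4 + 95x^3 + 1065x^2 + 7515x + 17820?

x^6 + 13x^5 + 199x^4 + 2125x^3 + 15846x^2 + 128916x + 356400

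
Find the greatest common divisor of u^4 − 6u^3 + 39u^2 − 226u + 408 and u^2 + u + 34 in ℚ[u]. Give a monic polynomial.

Repeated division with remainder:
  u^4 − 6u^3 + 39u^2 − 226u + 408 = (u^2 − 7u + 12)(u^2 + u + 34) + (0)
The last nonzero remainder u^2 + u + 34 is already monic.

u^2 + u + 34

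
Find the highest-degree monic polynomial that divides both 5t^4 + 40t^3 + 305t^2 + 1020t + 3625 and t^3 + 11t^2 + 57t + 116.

By polynomial division,
  5t^4 + 40t^3 + 305t^2 + 1020t + 3625 = (5t − 15)(t^3 + 11t^2 + 57t + 116) + (185t^2 + 1295t + 5365)
  t^3 + 11t^2 + 57t + 116 = ((1/185)t + 4/185)(185t^2 + 1295t + 5365) + (0)
Last nonzero remainder: 185t^2 + 1295t + 5365. Dividing through by 185 gives the monic gcd t^2 + 7t + 29.

t^2 + 7t + 29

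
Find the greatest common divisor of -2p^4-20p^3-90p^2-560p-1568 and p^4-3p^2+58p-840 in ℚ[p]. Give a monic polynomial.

Apply the Euclidean algorithm:
  -2p^4-20p^3-90p^2-560p-1568 = (-2)(p^4-3p^2+58p-840) + (-20p^3-96p^2-444p-3248)
  p^4-3p^2+58p-840 = (-(1/20)p+6/25)(-20p^3-96p^2-444p-3248) + (-(54/25)p^2+(54/25)p-1512/25)
  -20p^3-96p^2-444p-3248 = ((250/27)p+1450/27)(-(54/25)p^2+(54/25)p-1512/25) + (0)
Last nonzero remainder: -(54/25)p^2+(54/25)p-1512/25. Dividing through by -54/25 gives the monic gcd p^2-p+28.

p^2-p+28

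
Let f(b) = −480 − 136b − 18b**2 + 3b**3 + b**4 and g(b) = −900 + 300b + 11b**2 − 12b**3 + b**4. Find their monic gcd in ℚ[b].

−30 − b + b**2

By polynomial division,
  b**4 + 3b**3 − 18b**2 − 136b − 480 = (b**4 − 12b**3 + 11b**2 + 300b − 900) + (15b**3 − 29b**2 − 436b + 420)
  b**4 − 12b**3 + 11b**2 + 300b − 900 = ((1/15)b − 151/225)(15b**3 − 29b**2 − 436b + 420) + ((4636/225)b**2 − (4636/225)b − 9272/15)
  15b**3 − 29b**2 − 436b + 420 = ((3375/4636)b − 1575/2318)((4636/225)b**2 − (4636/225)b − 9272/15) + (0)
Last nonzero remainder: (4636/225)b**2 − (4636/225)b − 9272/15. Dividing through by 4636/225 gives the monic gcd b**2 − b − 30.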